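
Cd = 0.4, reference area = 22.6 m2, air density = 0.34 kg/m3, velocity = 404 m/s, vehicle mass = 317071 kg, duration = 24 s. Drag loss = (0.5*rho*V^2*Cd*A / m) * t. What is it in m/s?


D = 0.5 * 0.34 * 404^2 * 0.4 * 22.6 = 250830.35 N
a = 250830.35 / 317071 = 0.7911 m/s2
dV = 0.7911 * 24 = 19.0 m/s

19.0 m/s


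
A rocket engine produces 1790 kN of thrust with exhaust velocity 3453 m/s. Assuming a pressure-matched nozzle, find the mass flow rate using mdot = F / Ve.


mdot = F / Ve = 1790000 / 3453 = 518.4 kg/s

518.4 kg/s


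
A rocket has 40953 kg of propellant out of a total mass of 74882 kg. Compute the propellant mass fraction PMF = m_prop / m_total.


PMF = 40953 / 74882 = 0.547

0.547


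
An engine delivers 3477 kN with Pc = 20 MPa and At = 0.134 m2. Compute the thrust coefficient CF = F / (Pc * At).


CF = 3477000 / (20e6 * 0.134) = 1.3

1.3


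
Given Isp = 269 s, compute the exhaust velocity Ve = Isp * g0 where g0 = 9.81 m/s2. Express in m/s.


Ve = Isp * g0 = 269 * 9.81 = 2638.9 m/s

2638.9 m/s


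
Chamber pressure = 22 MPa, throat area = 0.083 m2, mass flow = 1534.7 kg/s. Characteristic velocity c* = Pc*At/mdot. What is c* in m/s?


c* = 22e6 * 0.083 / 1534.7 = 1190 m/s

1190 m/s


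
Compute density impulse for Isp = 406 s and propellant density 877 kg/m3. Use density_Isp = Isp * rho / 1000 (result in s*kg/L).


rho*Isp = 406 * 877 / 1000 = 356 s*kg/L

356 s*kg/L


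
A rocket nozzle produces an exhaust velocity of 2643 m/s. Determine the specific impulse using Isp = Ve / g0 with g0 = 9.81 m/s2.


Isp = Ve / g0 = 2643 / 9.81 = 269.4 s

269.4 s


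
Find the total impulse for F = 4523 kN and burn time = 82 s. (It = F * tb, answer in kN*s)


It = 4523 * 82 = 370886 kN*s

370886 kN*s


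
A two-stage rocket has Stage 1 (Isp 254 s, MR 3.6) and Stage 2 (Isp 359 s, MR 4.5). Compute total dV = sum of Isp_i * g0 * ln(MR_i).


dV1 = 254 * 9.81 * ln(3.6) = 3191.8 m/s
dV2 = 359 * 9.81 * ln(4.5) = 5297.0 m/s
Total dV = 3191.8 + 5297.0 = 8488.8 m/s ~ 8489 m/s

8489 m/s


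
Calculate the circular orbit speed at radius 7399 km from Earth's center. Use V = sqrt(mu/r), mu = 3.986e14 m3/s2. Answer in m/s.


V = sqrt(3.986e14 / 7399000) = 7340 m/s

7340 m/s


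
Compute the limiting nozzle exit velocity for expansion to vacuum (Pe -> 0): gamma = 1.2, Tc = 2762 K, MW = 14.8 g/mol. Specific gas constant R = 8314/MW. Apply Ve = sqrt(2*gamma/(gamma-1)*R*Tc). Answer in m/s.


R = 8314 / 14.8 = 561.76 J/(kg.K)
Ve = sqrt(2 * 1.2 / (1.2 - 1) * 561.76 * 2762) = 4315 m/s

4315 m/s


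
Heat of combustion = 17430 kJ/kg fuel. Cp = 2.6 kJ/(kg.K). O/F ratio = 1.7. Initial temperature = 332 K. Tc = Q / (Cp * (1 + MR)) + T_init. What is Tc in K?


Tc = 17430 / (2.6 * (1 + 1.7)) + 332 = 2815 K

2815 K


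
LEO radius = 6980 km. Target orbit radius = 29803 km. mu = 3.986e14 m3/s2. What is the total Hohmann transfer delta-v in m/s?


V1 = sqrt(mu/r1) = 7556.85 m/s
dV1 = V1*(sqrt(2*r2/(r1+r2)) - 1) = 2062.87 m/s
V2 = sqrt(mu/r2) = 3657.12 m/s
dV2 = V2*(1 - sqrt(2*r1/(r1+r2))) = 1404.13 m/s
Total dV = 3467 m/s

3467 m/s


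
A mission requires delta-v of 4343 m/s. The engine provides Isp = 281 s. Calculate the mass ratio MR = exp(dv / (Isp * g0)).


Ve = 281 * 9.81 = 2756.61 m/s
MR = exp(4343 / 2756.61) = 4.833

4.833


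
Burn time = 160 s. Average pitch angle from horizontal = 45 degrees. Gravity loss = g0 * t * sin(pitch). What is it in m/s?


GL = 9.81 * 160 * sin(45 deg) = 1110 m/s

1110 m/s


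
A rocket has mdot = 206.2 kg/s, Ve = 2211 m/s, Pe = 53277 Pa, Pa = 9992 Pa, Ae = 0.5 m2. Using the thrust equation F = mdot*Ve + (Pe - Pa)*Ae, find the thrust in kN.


F = 206.2 * 2211 + (53277 - 9992) * 0.5 = 477551.0 N = 477.6 kN

477.6 kN


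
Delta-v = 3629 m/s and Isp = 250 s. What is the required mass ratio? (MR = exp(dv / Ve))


Ve = 250 * 9.81 = 2452.5 m/s
MR = exp(3629 / 2452.5) = 4.392

4.392


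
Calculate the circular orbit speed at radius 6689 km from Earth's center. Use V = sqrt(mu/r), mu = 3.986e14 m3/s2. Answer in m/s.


V = sqrt(3.986e14 / 6689000) = 7719 m/s

7719 m/s


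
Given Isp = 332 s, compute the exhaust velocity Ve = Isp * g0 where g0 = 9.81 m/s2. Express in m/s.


Ve = Isp * g0 = 332 * 9.81 = 3256.9 m/s

3256.9 m/s


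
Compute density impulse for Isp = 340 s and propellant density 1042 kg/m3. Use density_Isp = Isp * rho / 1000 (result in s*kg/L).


rho*Isp = 340 * 1042 / 1000 = 354 s*kg/L

354 s*kg/L


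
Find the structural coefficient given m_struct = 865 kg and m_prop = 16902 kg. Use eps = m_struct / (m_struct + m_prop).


eps = 865 / (865 + 16902) = 0.0487

0.0487


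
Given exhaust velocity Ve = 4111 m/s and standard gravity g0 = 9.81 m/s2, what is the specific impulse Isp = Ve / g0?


Isp = Ve / g0 = 4111 / 9.81 = 419.1 s

419.1 s


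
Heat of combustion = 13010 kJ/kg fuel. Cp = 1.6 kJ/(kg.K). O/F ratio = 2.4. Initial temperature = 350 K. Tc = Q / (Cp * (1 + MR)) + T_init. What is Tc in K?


Tc = 13010 / (1.6 * (1 + 2.4)) + 350 = 2742 K

2742 K


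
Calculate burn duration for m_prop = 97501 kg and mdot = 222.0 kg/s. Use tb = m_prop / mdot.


tb = 97501 / 222.0 = 439.2 s

439.2 s


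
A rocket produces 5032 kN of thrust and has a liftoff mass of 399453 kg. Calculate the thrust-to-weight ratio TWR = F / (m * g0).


TWR = 5032000 / (399453 * 9.81) = 1.28

1.28


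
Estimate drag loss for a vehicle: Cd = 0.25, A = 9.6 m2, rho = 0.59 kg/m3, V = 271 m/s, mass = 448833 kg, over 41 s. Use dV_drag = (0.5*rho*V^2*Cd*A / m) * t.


D = 0.5 * 0.59 * 271^2 * 0.25 * 9.6 = 51996.23 N
a = 51996.23 / 448833 = 0.1158 m/s2
dV = 0.1158 * 41 = 4.7 m/s

4.7 m/s


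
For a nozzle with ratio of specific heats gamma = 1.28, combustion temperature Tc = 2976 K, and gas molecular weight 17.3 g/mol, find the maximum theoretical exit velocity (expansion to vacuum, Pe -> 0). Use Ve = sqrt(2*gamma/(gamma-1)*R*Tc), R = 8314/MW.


R = 8314 / 17.3 = 480.58 J/(kg.K)
Ve = sqrt(2 * 1.28 / (1.28 - 1) * 480.58 * 2976) = 3616 m/s

3616 m/s


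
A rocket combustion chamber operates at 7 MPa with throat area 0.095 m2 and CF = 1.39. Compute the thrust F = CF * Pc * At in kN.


F = 1.39 * 7e6 * 0.095 = 924350.0 N = 924.3 kN

924.3 kN


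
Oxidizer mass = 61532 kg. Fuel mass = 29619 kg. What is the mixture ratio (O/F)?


MR = 61532 / 29619 = 2.08

2.08


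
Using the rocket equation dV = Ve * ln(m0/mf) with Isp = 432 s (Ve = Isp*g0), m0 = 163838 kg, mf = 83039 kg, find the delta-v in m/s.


Ve = 432 * 9.81 = 4237.92 m/s
dV = 4237.92 * ln(163838/83039) = 2880 m/s

2880 m/s


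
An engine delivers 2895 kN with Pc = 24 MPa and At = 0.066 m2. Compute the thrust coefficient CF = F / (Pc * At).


CF = 2895000 / (24e6 * 0.066) = 1.83

1.83


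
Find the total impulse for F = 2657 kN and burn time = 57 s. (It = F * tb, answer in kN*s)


It = 2657 * 57 = 151449 kN*s

151449 kN*s


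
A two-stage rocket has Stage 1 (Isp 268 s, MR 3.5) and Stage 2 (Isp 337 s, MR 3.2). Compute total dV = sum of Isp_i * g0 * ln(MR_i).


dV1 = 268 * 9.81 * ln(3.5) = 3293.6 m/s
dV2 = 337 * 9.81 * ln(3.2) = 3845.3 m/s
Total dV = 3293.6 + 3845.3 = 7138.9 m/s ~ 7139 m/s

7139 m/s


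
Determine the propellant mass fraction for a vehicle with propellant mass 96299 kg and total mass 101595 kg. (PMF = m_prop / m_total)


PMF = 96299 / 101595 = 0.948

0.948


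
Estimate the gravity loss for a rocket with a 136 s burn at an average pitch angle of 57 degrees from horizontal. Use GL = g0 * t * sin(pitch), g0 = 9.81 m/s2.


GL = 9.81 * 136 * sin(57 deg) = 1119 m/s

1119 m/s


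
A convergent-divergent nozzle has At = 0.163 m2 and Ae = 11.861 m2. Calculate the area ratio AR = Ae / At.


AR = 11.861 / 0.163 = 72.8

72.8


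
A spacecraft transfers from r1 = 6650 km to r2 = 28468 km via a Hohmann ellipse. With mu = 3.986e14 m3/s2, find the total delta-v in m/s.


V1 = sqrt(mu/r1) = 7742.08 m/s
dV1 = V1*(sqrt(2*r2/(r1+r2)) - 1) = 2115.86 m/s
V2 = sqrt(mu/r2) = 3741.88 m/s
dV2 = V2*(1 - sqrt(2*r1/(r1+r2))) = 1439.11 m/s
Total dV = 3555 m/s

3555 m/s


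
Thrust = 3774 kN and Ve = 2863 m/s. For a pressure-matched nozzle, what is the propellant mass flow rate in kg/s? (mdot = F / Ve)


mdot = F / Ve = 3774000 / 2863 = 1318.2 kg/s

1318.2 kg/s


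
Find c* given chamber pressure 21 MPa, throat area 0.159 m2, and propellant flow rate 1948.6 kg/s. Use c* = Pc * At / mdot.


c* = 21e6 * 0.159 / 1948.6 = 1714 m/s

1714 m/s


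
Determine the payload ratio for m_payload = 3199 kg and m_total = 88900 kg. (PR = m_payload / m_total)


PR = 3199 / 88900 = 0.036

0.036


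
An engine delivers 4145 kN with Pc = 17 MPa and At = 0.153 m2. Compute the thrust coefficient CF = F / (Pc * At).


CF = 4145000 / (17e6 * 0.153) = 1.59

1.59


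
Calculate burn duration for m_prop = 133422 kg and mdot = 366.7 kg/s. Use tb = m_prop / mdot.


tb = 133422 / 366.7 = 363.8 s

363.8 s


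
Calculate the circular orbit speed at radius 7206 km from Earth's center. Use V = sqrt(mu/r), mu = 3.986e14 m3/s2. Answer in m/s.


V = sqrt(3.986e14 / 7206000) = 7437 m/s

7437 m/s


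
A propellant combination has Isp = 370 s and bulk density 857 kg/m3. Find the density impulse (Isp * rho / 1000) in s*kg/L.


rho*Isp = 370 * 857 / 1000 = 317 s*kg/L

317 s*kg/L


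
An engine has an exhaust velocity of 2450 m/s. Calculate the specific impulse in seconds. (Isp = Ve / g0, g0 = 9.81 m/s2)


Isp = Ve / g0 = 2450 / 9.81 = 249.7 s

249.7 s


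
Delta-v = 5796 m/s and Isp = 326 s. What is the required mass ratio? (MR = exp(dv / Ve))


Ve = 326 * 9.81 = 3198.06 m/s
MR = exp(5796 / 3198.06) = 6.125

6.125


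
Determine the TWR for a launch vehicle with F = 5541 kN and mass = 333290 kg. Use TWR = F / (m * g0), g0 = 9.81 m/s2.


TWR = 5541000 / (333290 * 9.81) = 1.69

1.69


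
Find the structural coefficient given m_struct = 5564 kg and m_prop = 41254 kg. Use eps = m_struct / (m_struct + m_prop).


eps = 5564 / (5564 + 41254) = 0.1188

0.1188


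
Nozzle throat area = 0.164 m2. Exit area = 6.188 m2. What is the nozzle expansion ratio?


AR = 6.188 / 0.164 = 37.7

37.7


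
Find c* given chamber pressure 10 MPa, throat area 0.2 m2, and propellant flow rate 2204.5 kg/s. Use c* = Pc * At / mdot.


c* = 10e6 * 0.2 / 2204.5 = 907 m/s

907 m/s


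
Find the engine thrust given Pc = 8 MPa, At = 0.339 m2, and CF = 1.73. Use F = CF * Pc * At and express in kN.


F = 1.73 * 8e6 * 0.339 = 4.6918e+06 N = 4691.8 kN

4691.8 kN


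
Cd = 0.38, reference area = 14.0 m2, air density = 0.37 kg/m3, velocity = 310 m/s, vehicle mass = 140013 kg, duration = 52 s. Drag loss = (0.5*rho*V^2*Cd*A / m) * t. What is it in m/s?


D = 0.5 * 0.37 * 310^2 * 0.38 * 14.0 = 94581.62 N
a = 94581.62 / 140013 = 0.6755 m/s2
dV = 0.6755 * 52 = 35.1 m/s

35.1 m/s


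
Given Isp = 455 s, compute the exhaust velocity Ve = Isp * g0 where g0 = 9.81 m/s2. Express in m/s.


Ve = Isp * g0 = 455 * 9.81 = 4463.6 m/s

4463.6 m/s


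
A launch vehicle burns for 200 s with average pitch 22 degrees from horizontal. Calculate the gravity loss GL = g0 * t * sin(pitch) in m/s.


GL = 9.81 * 200 * sin(22 deg) = 735 m/s

735 m/s


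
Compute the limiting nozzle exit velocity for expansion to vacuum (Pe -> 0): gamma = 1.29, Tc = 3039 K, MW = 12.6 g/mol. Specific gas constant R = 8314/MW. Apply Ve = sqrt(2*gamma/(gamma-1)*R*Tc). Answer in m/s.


R = 8314 / 12.6 = 659.84 J/(kg.K)
Ve = sqrt(2 * 1.29 / (1.29 - 1) * 659.84 * 3039) = 4224 m/s

4224 m/s


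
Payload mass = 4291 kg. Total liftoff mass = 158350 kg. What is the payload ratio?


PR = 4291 / 158350 = 0.0271

0.0271


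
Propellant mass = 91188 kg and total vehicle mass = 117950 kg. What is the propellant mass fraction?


PMF = 91188 / 117950 = 0.773

0.773


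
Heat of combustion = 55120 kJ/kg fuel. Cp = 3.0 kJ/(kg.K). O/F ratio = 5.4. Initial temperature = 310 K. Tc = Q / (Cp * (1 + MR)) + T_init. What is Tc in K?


Tc = 55120 / (3.0 * (1 + 5.4)) + 310 = 3181 K

3181 K


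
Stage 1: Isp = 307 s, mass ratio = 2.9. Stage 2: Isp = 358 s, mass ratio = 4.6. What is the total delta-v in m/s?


dV1 = 307 * 9.81 * ln(2.9) = 3206.6 m/s
dV2 = 358 * 9.81 * ln(4.6) = 5359.5 m/s
Total dV = 3206.6 + 5359.5 = 8566.1 m/s ~ 8566 m/s

8566 m/s


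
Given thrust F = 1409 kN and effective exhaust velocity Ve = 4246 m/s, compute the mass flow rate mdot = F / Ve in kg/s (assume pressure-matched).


mdot = F / Ve = 1409000 / 4246 = 331.8 kg/s

331.8 kg/s


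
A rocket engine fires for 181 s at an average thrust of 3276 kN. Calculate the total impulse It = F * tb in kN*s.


It = 3276 * 181 = 592956 kN*s

592956 kN*s


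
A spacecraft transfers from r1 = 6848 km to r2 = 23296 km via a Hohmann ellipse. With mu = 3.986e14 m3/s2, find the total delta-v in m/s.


V1 = sqrt(mu/r1) = 7629.34 m/s
dV1 = V1*(sqrt(2*r2/(r1+r2)) - 1) = 1855.77 m/s
V2 = sqrt(mu/r2) = 4136.45 m/s
dV2 = V2*(1 - sqrt(2*r1/(r1+r2))) = 1348.25 m/s
Total dV = 3204 m/s

3204 m/s


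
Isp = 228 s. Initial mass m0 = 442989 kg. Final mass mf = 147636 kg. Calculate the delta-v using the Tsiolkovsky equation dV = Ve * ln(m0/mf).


Ve = 228 * 9.81 = 2236.68 m/s
dV = 2236.68 * ln(442989/147636) = 2458 m/s

2458 m/s


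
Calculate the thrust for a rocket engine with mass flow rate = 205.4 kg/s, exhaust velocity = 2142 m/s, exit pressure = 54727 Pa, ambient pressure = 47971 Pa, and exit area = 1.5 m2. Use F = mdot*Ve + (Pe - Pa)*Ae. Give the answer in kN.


F = 205.4 * 2142 + (54727 - 47971) * 1.5 = 450101.0 N = 450.1 kN

450.1 kN


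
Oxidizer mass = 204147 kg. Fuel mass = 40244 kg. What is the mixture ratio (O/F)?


MR = 204147 / 40244 = 5.07

5.07


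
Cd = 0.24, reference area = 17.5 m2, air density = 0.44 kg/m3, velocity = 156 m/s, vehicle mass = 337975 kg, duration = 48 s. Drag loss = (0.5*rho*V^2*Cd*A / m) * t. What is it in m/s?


D = 0.5 * 0.44 * 156^2 * 0.24 * 17.5 = 22486.46 N
a = 22486.46 / 337975 = 0.0665 m/s2
dV = 0.0665 * 48 = 3.2 m/s

3.2 m/s


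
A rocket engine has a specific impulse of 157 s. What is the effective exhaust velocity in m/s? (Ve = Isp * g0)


Ve = Isp * g0 = 157 * 9.81 = 1540.2 m/s

1540.2 m/s


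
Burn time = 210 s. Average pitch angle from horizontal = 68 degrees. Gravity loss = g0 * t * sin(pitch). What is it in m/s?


GL = 9.81 * 210 * sin(68 deg) = 1910 m/s

1910 m/s


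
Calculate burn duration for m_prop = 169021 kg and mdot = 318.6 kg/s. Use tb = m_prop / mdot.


tb = 169021 / 318.6 = 530.5 s

530.5 s


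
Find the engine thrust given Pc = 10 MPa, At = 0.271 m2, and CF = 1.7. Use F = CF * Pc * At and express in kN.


F = 1.7 * 10e6 * 0.271 = 4.6070e+06 N = 4607.0 kN

4607.0 kN


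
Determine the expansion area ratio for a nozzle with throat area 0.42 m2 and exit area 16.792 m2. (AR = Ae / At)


AR = 16.792 / 0.42 = 40.0

40.0


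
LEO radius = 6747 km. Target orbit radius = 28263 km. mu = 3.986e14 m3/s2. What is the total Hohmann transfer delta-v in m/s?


V1 = sqrt(mu/r1) = 7686.23 m/s
dV1 = V1*(sqrt(2*r2/(r1+r2)) - 1) = 2080.33 m/s
V2 = sqrt(mu/r2) = 3755.43 m/s
dV2 = V2*(1 - sqrt(2*r1/(r1+r2))) = 1423.94 m/s
Total dV = 3504 m/s

3504 m/s


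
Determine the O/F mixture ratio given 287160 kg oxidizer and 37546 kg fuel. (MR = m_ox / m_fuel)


MR = 287160 / 37546 = 7.65

7.65


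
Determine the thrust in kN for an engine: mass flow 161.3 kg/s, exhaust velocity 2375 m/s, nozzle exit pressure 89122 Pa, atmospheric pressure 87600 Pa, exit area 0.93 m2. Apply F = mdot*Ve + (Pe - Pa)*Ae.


F = 161.3 * 2375 + (89122 - 87600) * 0.93 = 384503.0 N = 384.5 kN

384.5 kN


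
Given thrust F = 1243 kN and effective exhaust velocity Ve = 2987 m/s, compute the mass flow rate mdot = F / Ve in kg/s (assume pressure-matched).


mdot = F / Ve = 1243000 / 2987 = 416.1 kg/s

416.1 kg/s


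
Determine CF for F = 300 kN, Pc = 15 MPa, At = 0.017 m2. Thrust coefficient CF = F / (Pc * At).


CF = 300000 / (15e6 * 0.017) = 1.18

1.18


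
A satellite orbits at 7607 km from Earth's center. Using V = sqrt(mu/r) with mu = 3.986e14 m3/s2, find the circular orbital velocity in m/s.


V = sqrt(3.986e14 / 7607000) = 7239 m/s

7239 m/s


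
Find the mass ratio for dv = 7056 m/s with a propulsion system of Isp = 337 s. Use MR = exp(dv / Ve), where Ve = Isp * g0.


Ve = 337 * 9.81 = 3305.97 m/s
MR = exp(7056 / 3305.97) = 8.451

8.451


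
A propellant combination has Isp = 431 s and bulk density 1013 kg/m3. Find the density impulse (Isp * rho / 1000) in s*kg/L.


rho*Isp = 431 * 1013 / 1000 = 437 s*kg/L

437 s*kg/L


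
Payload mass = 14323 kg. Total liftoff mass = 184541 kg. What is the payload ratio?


PR = 14323 / 184541 = 0.0776

0.0776


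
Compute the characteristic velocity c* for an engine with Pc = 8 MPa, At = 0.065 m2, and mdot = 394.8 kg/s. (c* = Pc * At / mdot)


c* = 8e6 * 0.065 / 394.8 = 1317 m/s

1317 m/s


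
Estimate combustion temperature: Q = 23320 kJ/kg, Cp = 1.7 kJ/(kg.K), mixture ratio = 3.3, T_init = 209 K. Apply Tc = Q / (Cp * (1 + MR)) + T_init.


Tc = 23320 / (1.7 * (1 + 3.3)) + 209 = 3399 K

3399 K


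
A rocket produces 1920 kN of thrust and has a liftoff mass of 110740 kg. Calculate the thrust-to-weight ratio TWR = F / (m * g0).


TWR = 1920000 / (110740 * 9.81) = 1.77

1.77


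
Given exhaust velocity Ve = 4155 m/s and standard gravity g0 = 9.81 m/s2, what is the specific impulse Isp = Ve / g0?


Isp = Ve / g0 = 4155 / 9.81 = 423.5 s

423.5 s


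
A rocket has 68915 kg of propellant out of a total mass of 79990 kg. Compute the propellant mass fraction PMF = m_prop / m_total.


PMF = 68915 / 79990 = 0.862

0.862


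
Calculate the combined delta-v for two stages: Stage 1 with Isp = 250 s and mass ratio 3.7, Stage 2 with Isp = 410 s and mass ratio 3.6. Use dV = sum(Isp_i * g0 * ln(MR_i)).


dV1 = 250 * 9.81 * ln(3.7) = 3208.7 m/s
dV2 = 410 * 9.81 * ln(3.6) = 5152.0 m/s
Total dV = 3208.7 + 5152.0 = 8360.7 m/s ~ 8361 m/s

8361 m/s


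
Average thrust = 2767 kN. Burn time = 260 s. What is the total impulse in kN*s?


It = 2767 * 260 = 719420 kN*s

719420 kN*s


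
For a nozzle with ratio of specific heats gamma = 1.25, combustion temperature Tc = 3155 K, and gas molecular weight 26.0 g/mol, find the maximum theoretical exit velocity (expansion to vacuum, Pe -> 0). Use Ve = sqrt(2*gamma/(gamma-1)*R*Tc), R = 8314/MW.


R = 8314 / 26.0 = 319.77 J/(kg.K)
Ve = sqrt(2 * 1.25 / (1.25 - 1) * 319.77 * 3155) = 3176 m/s

3176 m/s


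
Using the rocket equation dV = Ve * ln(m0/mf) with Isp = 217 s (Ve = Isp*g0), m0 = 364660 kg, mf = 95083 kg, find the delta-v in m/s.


Ve = 217 * 9.81 = 2128.77 m/s
dV = 2128.77 * ln(364660/95083) = 2862 m/s

2862 m/s


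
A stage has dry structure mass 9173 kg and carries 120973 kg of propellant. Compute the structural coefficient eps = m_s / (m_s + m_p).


eps = 9173 / (9173 + 120973) = 0.0705

0.0705


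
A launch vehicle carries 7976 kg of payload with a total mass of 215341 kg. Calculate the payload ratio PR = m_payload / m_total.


PR = 7976 / 215341 = 0.037

0.037


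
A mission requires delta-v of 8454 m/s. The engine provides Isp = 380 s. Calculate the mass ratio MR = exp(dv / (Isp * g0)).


Ve = 380 * 9.81 = 3727.8 m/s
MR = exp(8454 / 3727.8) = 9.658

9.658


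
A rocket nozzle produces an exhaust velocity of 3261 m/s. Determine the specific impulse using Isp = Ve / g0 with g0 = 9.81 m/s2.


Isp = Ve / g0 = 3261 / 9.81 = 332.4 s

332.4 s


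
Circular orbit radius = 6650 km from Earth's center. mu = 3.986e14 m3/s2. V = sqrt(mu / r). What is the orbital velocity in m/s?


V = sqrt(3.986e14 / 6650000) = 7742 m/s

7742 m/s


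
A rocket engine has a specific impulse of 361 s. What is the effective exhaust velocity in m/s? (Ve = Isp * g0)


Ve = Isp * g0 = 361 * 9.81 = 3541.4 m/s

3541.4 m/s


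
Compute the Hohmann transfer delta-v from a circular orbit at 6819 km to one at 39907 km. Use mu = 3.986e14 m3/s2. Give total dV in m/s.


V1 = sqrt(mu/r1) = 7645.54 m/s
dV1 = V1*(sqrt(2*r2/(r1+r2)) - 1) = 2346.83 m/s
V2 = sqrt(mu/r2) = 3160.41 m/s
dV2 = V2*(1 - sqrt(2*r1/(r1+r2))) = 1453.0 m/s
Total dV = 3800 m/s

3800 m/s


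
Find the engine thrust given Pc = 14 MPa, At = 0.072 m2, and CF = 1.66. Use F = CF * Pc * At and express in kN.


F = 1.66 * 14e6 * 0.072 = 1.6733e+06 N = 1673.3 kN

1673.3 kN


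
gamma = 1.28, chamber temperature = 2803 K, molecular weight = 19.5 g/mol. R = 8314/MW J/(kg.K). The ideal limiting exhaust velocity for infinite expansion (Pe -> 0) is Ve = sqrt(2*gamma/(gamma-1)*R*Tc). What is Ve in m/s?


R = 8314 / 19.5 = 426.36 J/(kg.K)
Ve = sqrt(2 * 1.28 / (1.28 - 1) * 426.36 * 2803) = 3306 m/s

3306 m/s


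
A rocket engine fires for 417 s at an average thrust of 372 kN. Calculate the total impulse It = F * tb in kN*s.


It = 372 * 417 = 155124 kN*s

155124 kN*s


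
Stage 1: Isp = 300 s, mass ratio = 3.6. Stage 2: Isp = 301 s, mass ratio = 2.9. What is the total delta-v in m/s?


dV1 = 300 * 9.81 * ln(3.6) = 3769.8 m/s
dV2 = 301 * 9.81 * ln(2.9) = 3143.9 m/s
Total dV = 3769.8 + 3143.9 = 6913.7 m/s ~ 6914 m/s

6914 m/s


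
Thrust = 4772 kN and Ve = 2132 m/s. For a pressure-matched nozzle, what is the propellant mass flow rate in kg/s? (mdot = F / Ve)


mdot = F / Ve = 4772000 / 2132 = 2238.3 kg/s

2238.3 kg/s


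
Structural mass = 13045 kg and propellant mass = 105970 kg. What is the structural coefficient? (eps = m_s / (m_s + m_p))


eps = 13045 / (13045 + 105970) = 0.1096

0.1096


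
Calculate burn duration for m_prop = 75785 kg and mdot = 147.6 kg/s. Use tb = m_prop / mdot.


tb = 75785 / 147.6 = 513.4 s

513.4 s


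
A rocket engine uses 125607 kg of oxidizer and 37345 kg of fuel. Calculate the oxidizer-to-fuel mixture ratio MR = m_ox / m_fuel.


MR = 125607 / 37345 = 3.36

3.36


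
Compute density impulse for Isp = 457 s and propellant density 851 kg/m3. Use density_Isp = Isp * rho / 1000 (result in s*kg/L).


rho*Isp = 457 * 851 / 1000 = 389 s*kg/L

389 s*kg/L


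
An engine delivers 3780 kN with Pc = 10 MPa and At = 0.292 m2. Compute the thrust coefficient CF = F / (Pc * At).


CF = 3780000 / (10e6 * 0.292) = 1.29

1.29


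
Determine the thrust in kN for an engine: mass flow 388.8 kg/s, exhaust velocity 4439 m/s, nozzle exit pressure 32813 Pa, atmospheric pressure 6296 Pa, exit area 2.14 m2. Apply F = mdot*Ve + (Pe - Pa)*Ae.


F = 388.8 * 4439 + (32813 - 6296) * 2.14 = 1.7826e+06 N = 1782.6 kN

1782.6 kN


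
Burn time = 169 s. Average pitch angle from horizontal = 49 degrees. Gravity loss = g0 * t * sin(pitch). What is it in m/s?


GL = 9.81 * 169 * sin(49 deg) = 1251 m/s

1251 m/s


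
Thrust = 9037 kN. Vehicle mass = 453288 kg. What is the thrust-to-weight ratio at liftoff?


TWR = 9037000 / (453288 * 9.81) = 2.03

2.03


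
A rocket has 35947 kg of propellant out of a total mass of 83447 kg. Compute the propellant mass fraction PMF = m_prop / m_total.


PMF = 35947 / 83447 = 0.431

0.431


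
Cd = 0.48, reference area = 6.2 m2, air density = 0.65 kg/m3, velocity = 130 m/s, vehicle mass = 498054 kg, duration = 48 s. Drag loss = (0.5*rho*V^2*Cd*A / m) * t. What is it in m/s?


D = 0.5 * 0.65 * 130^2 * 0.48 * 6.2 = 16345.68 N
a = 16345.68 / 498054 = 0.0328 m/s2
dV = 0.0328 * 48 = 1.6 m/s

1.6 m/s


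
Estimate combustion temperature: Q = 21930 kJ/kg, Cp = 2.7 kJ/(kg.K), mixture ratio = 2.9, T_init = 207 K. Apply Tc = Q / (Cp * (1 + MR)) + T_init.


Tc = 21930 / (2.7 * (1 + 2.9)) + 207 = 2290 K

2290 K


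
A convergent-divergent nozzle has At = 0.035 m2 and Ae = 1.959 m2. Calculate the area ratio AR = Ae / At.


AR = 1.959 / 0.035 = 56.0

56.0


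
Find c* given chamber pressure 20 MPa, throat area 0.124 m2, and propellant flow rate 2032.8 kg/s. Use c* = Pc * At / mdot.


c* = 20e6 * 0.124 / 2032.8 = 1220 m/s

1220 m/s


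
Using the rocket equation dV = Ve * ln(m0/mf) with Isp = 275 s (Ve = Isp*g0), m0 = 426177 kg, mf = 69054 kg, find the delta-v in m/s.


Ve = 275 * 9.81 = 2697.75 m/s
dV = 2697.75 * ln(426177/69054) = 4910 m/s

4910 m/s


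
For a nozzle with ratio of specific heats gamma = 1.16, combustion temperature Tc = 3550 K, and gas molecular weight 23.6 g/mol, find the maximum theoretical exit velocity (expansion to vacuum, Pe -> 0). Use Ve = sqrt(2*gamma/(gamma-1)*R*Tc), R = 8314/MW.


R = 8314 / 23.6 = 352.29 J/(kg.K)
Ve = sqrt(2 * 1.16 / (1.16 - 1) * 352.29 * 3550) = 4258 m/s

4258 m/s


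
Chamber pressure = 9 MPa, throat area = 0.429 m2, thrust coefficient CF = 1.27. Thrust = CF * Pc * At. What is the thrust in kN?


F = 1.27 * 9e6 * 0.429 = 4.9035e+06 N = 4903.5 kN

4903.5 kN


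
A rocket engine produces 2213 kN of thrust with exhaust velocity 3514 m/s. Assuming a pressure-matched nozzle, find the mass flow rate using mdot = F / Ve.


mdot = F / Ve = 2213000 / 3514 = 629.8 kg/s

629.8 kg/s


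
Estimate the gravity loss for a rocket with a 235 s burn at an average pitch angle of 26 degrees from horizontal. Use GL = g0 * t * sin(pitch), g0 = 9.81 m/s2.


GL = 9.81 * 235 * sin(26 deg) = 1011 m/s

1011 m/s


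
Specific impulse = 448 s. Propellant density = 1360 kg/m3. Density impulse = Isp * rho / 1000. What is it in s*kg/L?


rho*Isp = 448 * 1360 / 1000 = 609 s*kg/L

609 s*kg/L


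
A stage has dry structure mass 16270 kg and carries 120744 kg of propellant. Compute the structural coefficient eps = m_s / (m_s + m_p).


eps = 16270 / (16270 + 120744) = 0.1187

0.1187


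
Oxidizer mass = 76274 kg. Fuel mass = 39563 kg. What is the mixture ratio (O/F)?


MR = 76274 / 39563 = 1.93

1.93


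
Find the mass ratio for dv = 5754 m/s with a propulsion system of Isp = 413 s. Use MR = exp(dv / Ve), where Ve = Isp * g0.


Ve = 413 * 9.81 = 4051.53 m/s
MR = exp(5754 / 4051.53) = 4.138

4.138


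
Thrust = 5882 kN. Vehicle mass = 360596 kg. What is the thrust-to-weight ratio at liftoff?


TWR = 5882000 / (360596 * 9.81) = 1.66

1.66


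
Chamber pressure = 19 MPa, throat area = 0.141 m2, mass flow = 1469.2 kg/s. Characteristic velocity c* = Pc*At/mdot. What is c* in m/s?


c* = 19e6 * 0.141 / 1469.2 = 1823 m/s

1823 m/s


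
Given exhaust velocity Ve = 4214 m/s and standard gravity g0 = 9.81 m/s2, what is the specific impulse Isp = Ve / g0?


Isp = Ve / g0 = 4214 / 9.81 = 429.6 s

429.6 s


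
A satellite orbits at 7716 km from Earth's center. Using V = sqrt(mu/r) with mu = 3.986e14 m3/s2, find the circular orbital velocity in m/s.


V = sqrt(3.986e14 / 7716000) = 7187 m/s

7187 m/s


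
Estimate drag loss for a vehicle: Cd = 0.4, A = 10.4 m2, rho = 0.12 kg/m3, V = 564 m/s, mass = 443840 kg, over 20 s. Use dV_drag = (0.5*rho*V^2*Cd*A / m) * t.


D = 0.5 * 0.12 * 564^2 * 0.4 * 10.4 = 79396.76 N
a = 79396.76 / 443840 = 0.1789 m/s2
dV = 0.1789 * 20 = 3.6 m/s

3.6 m/s


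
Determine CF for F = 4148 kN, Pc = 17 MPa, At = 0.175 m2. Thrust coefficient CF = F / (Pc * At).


CF = 4148000 / (17e6 * 0.175) = 1.39

1.39


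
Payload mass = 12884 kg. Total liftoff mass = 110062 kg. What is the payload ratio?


PR = 12884 / 110062 = 0.1171

0.1171


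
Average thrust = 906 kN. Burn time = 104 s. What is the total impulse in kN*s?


It = 906 * 104 = 94224 kN*s

94224 kN*s


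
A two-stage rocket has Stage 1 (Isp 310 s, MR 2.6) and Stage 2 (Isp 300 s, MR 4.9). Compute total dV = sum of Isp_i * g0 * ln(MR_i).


dV1 = 310 * 9.81 * ln(2.6) = 2905.8 m/s
dV2 = 300 * 9.81 * ln(4.9) = 4677.1 m/s
Total dV = 2905.8 + 4677.1 = 7582.9 m/s ~ 7583 m/s

7583 m/s


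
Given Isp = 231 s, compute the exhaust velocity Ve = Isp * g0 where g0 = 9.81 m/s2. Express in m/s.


Ve = Isp * g0 = 231 * 9.81 = 2266.1 m/s

2266.1 m/s


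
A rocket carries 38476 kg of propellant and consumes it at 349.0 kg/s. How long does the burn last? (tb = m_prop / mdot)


tb = 38476 / 349.0 = 110.2 s

110.2 s


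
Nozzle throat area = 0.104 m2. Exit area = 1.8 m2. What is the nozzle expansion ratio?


AR = 1.8 / 0.104 = 17.3

17.3


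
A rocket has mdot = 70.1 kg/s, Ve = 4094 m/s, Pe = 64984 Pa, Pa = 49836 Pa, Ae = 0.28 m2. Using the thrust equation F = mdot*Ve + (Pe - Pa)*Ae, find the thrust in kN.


F = 70.1 * 4094 + (64984 - 49836) * 0.28 = 291231.0 N = 291.2 kN

291.2 kN


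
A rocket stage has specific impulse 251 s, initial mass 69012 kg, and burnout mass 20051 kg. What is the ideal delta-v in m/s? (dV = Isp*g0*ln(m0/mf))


Ve = 251 * 9.81 = 2462.31 m/s
dV = 2462.31 * ln(69012/20051) = 3043 m/s

3043 m/s


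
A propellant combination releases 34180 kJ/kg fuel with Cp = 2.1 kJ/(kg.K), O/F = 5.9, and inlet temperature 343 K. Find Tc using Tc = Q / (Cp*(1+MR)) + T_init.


Tc = 34180 / (2.1 * (1 + 5.9)) + 343 = 2702 K

2702 K


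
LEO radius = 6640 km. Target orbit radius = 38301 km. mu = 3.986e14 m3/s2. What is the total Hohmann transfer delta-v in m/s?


V1 = sqrt(mu/r1) = 7747.91 m/s
dV1 = V1*(sqrt(2*r2/(r1+r2)) - 1) = 2367.49 m/s
V2 = sqrt(mu/r2) = 3225.99 m/s
dV2 = V2*(1 - sqrt(2*r1/(r1+r2))) = 1472.35 m/s
Total dV = 3840 m/s

3840 m/s


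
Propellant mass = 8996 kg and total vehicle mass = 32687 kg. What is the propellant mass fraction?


PMF = 8996 / 32687 = 0.275

0.275


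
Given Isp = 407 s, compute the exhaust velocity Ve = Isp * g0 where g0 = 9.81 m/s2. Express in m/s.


Ve = Isp * g0 = 407 * 9.81 = 3992.7 m/s

3992.7 m/s


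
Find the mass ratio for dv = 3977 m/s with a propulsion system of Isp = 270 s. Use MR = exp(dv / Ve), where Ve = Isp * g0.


Ve = 270 * 9.81 = 2648.7 m/s
MR = exp(3977 / 2648.7) = 4.488

4.488


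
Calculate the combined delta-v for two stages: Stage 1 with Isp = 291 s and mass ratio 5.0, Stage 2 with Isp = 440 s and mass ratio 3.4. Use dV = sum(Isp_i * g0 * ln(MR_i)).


dV1 = 291 * 9.81 * ln(5.0) = 4594.5 m/s
dV2 = 440 * 9.81 * ln(3.4) = 5282.3 m/s
Total dV = 4594.5 + 5282.3 = 9876.8 m/s ~ 9877 m/s

9877 m/s


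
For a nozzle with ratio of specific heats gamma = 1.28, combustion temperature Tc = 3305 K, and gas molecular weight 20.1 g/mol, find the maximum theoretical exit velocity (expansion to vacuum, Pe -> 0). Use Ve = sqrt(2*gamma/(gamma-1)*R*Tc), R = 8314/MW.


R = 8314 / 20.1 = 413.63 J/(kg.K)
Ve = sqrt(2 * 1.28 / (1.28 - 1) * 413.63 * 3305) = 3535 m/s

3535 m/s


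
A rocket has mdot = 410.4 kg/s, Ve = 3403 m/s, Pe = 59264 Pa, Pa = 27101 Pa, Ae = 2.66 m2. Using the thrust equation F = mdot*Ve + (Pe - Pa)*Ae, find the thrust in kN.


F = 410.4 * 3403 + (59264 - 27101) * 2.66 = 1.4821e+06 N = 1482.1 kN

1482.1 kN


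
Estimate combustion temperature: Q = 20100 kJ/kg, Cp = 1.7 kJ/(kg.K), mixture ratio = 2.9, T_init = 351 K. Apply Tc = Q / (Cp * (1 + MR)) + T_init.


Tc = 20100 / (1.7 * (1 + 2.9)) + 351 = 3383 K

3383 K


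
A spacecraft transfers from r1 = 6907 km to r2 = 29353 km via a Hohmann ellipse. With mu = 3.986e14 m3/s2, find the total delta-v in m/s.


V1 = sqrt(mu/r1) = 7596.68 m/s
dV1 = V1*(sqrt(2*r2/(r1+r2)) - 1) = 2069.42 m/s
V2 = sqrt(mu/r2) = 3685.04 m/s
dV2 = V2*(1 - sqrt(2*r1/(r1+r2))) = 1410.53 m/s
Total dV = 3480 m/s

3480 m/s


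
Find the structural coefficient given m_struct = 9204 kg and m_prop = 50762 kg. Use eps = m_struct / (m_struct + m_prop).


eps = 9204 / (9204 + 50762) = 0.1535

0.1535


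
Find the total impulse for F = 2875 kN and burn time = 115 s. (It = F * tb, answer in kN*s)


It = 2875 * 115 = 330625 kN*s

330625 kN*s


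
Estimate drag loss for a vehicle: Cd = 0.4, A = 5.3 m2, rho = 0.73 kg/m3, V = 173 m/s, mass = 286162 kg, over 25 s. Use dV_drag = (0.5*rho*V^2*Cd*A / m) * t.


D = 0.5 * 0.73 * 173^2 * 0.4 * 5.3 = 23159.06 N
a = 23159.06 / 286162 = 0.0809 m/s2
dV = 0.0809 * 25 = 2.0 m/s

2.0 m/s


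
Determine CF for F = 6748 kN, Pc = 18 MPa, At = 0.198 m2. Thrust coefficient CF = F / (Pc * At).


CF = 6748000 / (18e6 * 0.198) = 1.89

1.89


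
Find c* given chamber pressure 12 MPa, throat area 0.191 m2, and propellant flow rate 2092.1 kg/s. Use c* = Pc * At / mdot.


c* = 12e6 * 0.191 / 2092.1 = 1096 m/s

1096 m/s


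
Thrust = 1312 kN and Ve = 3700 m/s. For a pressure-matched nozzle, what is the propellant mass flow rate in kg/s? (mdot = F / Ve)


mdot = F / Ve = 1312000 / 3700 = 354.6 kg/s

354.6 kg/s


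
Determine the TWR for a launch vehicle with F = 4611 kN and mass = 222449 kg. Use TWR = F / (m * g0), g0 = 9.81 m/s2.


TWR = 4611000 / (222449 * 9.81) = 2.11

2.11


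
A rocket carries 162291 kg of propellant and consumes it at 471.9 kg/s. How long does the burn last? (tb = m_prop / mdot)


tb = 162291 / 471.9 = 343.9 s

343.9 s


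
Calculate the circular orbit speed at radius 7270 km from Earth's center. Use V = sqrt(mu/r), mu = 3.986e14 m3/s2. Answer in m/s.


V = sqrt(3.986e14 / 7270000) = 7405 m/s

7405 m/s


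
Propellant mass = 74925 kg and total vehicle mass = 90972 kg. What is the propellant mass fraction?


PMF = 74925 / 90972 = 0.824

0.824


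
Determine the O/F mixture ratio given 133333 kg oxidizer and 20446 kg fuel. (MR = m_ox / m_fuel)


MR = 133333 / 20446 = 6.52

6.52


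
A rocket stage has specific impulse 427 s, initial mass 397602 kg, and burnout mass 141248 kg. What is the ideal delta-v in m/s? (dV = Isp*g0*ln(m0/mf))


Ve = 427 * 9.81 = 4188.87 m/s
dV = 4188.87 * ln(397602/141248) = 4335 m/s

4335 m/s


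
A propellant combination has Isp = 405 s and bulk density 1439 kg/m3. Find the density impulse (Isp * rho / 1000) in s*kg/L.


rho*Isp = 405 * 1439 / 1000 = 583 s*kg/L

583 s*kg/L


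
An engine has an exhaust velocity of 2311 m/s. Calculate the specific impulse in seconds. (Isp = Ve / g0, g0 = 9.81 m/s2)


Isp = Ve / g0 = 2311 / 9.81 = 235.6 s

235.6 s


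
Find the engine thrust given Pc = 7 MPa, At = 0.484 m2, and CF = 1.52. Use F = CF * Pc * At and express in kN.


F = 1.52 * 7e6 * 0.484 = 5.1498e+06 N = 5149.8 kN

5149.8 kN


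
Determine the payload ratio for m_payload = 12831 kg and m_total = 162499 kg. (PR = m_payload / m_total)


PR = 12831 / 162499 = 0.079

0.079


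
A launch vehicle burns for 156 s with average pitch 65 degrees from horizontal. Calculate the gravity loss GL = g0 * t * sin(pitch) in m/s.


GL = 9.81 * 156 * sin(65 deg) = 1387 m/s

1387 m/s


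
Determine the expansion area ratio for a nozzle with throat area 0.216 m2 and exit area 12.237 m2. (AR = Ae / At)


AR = 12.237 / 0.216 = 56.7

56.7


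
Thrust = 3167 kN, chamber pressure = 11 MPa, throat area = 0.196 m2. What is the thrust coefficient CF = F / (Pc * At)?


CF = 3167000 / (11e6 * 0.196) = 1.47

1.47


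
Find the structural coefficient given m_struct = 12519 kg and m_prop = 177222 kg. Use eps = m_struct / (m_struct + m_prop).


eps = 12519 / (12519 + 177222) = 0.066

0.066


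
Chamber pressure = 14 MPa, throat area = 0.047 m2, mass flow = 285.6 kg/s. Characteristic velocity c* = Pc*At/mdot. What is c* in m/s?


c* = 14e6 * 0.047 / 285.6 = 2304 m/s

2304 m/s


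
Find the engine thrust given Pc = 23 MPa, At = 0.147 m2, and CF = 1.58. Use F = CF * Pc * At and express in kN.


F = 1.58 * 23e6 * 0.147 = 5.3420e+06 N = 5342.0 kN

5342.0 kN


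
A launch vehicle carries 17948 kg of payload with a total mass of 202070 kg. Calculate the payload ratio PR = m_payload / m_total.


PR = 17948 / 202070 = 0.0888

0.0888


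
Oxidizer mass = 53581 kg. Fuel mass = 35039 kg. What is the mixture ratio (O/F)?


MR = 53581 / 35039 = 1.53

1.53


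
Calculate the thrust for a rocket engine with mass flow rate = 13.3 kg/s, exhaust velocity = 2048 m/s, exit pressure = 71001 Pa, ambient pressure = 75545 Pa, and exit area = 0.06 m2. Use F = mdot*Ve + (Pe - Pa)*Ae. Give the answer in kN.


F = 13.3 * 2048 + (71001 - 75545) * 0.06 = 26966.0 N = 27.0 kN

27.0 kN


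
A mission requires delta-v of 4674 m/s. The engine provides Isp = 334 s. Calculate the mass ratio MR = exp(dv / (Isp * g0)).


Ve = 334 * 9.81 = 3276.54 m/s
MR = exp(4674 / 3276.54) = 4.164

4.164


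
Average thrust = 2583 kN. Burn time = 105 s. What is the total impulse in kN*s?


It = 2583 * 105 = 271215 kN*s

271215 kN*s


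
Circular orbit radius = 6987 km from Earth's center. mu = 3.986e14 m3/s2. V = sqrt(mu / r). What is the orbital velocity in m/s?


V = sqrt(3.986e14 / 6987000) = 7553 m/s

7553 m/s


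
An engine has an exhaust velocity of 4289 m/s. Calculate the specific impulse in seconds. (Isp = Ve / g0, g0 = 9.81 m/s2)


Isp = Ve / g0 = 4289 / 9.81 = 437.2 s

437.2 s


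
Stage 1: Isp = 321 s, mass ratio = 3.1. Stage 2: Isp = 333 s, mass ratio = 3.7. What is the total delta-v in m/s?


dV1 = 321 * 9.81 * ln(3.1) = 3562.8 m/s
dV2 = 333 * 9.81 * ln(3.7) = 4274.0 m/s
Total dV = 3562.8 + 4274.0 = 7836.8 m/s ~ 7837 m/s

7837 m/s


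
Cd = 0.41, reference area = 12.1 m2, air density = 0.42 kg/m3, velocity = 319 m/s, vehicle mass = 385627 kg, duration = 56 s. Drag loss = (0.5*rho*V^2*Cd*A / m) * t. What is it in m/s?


D = 0.5 * 0.42 * 319^2 * 0.41 * 12.1 = 106015.63 N
a = 106015.63 / 385627 = 0.2749 m/s2
dV = 0.2749 * 56 = 15.4 m/s

15.4 m/s


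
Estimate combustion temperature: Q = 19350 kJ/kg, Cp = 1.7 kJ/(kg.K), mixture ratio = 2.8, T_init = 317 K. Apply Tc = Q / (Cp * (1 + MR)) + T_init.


Tc = 19350 / (1.7 * (1 + 2.8)) + 317 = 3312 K

3312 K


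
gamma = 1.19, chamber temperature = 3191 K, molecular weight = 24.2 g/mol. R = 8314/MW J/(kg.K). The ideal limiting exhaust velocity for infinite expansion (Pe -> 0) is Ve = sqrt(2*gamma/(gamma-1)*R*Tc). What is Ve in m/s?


R = 8314 / 24.2 = 343.55 J/(kg.K)
Ve = sqrt(2 * 1.19 / (1.19 - 1) * 343.55 * 3191) = 3706 m/s

3706 m/s


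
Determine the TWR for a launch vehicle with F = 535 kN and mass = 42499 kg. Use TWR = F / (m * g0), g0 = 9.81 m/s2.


TWR = 535000 / (42499 * 9.81) = 1.28

1.28


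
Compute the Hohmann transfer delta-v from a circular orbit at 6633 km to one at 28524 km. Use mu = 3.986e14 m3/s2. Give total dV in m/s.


V1 = sqrt(mu/r1) = 7752.0 m/s
dV1 = V1*(sqrt(2*r2/(r1+r2)) - 1) = 2122.79 m/s
V2 = sqrt(mu/r2) = 3738.21 m/s
dV2 = V2*(1 - sqrt(2*r1/(r1+r2))) = 1441.91 m/s
Total dV = 3565 m/s

3565 m/s


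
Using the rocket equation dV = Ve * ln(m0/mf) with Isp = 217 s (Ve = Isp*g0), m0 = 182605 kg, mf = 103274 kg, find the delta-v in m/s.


Ve = 217 * 9.81 = 2128.77 m/s
dV = 2128.77 * ln(182605/103274) = 1213 m/s

1213 m/s


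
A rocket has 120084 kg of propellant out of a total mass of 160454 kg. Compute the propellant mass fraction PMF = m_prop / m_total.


PMF = 120084 / 160454 = 0.748

0.748


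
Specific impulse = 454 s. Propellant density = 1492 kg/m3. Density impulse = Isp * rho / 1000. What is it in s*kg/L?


rho*Isp = 454 * 1492 / 1000 = 677 s*kg/L

677 s*kg/L


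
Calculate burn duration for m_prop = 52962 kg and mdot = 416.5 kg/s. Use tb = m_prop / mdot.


tb = 52962 / 416.5 = 127.2 s

127.2 s


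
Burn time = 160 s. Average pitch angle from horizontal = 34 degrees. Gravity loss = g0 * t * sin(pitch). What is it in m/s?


GL = 9.81 * 160 * sin(34 deg) = 878 m/s

878 m/s


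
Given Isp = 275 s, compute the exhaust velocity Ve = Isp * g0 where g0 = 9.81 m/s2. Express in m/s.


Ve = Isp * g0 = 275 * 9.81 = 2697.8 m/s

2697.8 m/s


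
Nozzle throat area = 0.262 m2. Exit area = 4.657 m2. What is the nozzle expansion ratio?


AR = 4.657 / 0.262 = 17.8

17.8


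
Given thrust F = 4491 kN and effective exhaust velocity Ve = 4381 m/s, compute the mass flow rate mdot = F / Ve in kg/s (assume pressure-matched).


mdot = F / Ve = 4491000 / 4381 = 1025.1 kg/s

1025.1 kg/s
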